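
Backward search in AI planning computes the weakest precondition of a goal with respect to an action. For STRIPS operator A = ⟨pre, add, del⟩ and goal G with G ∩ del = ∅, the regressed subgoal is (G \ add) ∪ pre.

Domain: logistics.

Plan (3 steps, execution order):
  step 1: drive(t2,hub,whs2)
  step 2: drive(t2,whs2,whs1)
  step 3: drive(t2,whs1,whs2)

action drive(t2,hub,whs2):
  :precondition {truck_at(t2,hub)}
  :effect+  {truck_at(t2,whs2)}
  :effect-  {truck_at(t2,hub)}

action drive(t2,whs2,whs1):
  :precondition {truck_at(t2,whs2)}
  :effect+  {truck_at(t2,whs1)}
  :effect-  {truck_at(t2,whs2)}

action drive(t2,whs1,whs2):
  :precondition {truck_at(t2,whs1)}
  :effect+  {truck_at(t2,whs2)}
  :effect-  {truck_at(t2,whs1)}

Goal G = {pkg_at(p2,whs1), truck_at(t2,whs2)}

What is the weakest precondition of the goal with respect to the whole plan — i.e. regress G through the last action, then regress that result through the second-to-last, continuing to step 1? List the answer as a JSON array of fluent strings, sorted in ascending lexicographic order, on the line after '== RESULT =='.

Regress step by step:
  through step 3 (drive(t2,whs1,whs2)): drop {truck_at(t2,whs2)}, keep {pkg_at(p2,whs1)}, require {truck_at(t2,whs1)}
    → {pkg_at(p2,whs1), truck_at(t2,whs1)}
  through step 2 (drive(t2,whs2,whs1)): drop {truck_at(t2,whs1)}, keep {pkg_at(p2,whs1)}, require {truck_at(t2,whs2)}
    → {pkg_at(p2,whs1), truck_at(t2,whs2)}
  through step 1 (drive(t2,hub,whs2)): drop {truck_at(t2,whs2)}, keep {pkg_at(p2,whs1)}, require {truck_at(t2,hub)}
    → {pkg_at(p2,whs1), truck_at(t2,hub)}

== RESULT ==
["pkg_at(p2,whs1)", "truck_at(t2,hub)"]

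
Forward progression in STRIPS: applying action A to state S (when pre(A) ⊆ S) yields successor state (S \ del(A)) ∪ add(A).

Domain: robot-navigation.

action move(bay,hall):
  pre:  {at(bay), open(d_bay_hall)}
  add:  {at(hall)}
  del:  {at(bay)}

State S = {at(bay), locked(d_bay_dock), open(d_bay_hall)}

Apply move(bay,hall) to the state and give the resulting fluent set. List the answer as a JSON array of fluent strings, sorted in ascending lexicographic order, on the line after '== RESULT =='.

Compute (S \ del) ∪ add:
  pre ⊆ S: {at(bay), open(d_bay_hall)} ⊆ S  — applicable
  S \ del = {locked(d_bay_dock), open(d_bay_hall)}
  ∪ add   = {at(hall), locked(d_bay_dock), open(d_bay_hall)}

== RESULT ==
["at(hall)", "locked(d_bay_dock)", "open(d_bay_hall)"]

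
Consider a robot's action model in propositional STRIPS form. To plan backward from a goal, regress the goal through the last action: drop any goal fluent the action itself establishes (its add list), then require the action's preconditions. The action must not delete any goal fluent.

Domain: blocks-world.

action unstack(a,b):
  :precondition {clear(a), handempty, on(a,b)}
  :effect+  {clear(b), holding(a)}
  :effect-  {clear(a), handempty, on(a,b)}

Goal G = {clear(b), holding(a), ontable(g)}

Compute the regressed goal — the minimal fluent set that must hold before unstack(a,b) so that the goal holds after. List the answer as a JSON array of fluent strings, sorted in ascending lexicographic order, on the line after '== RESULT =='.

Compute (G \ add) ∪ pre:
  G ∩ del = {}  (empty — regression defined)
  G \ add = {clear(b), holding(a), ontable(g)} \ {clear(b), holding(a)} = {ontable(g)}
  ∪ pre   = {ontable(g)} ∪ {clear(a), handempty, on(a,b)}
          = {clear(a), handempty, on(a,b), ontable(g)}

== RESULT ==
["clear(a)", "handempty", "on(a,b)", "ontable(g)"]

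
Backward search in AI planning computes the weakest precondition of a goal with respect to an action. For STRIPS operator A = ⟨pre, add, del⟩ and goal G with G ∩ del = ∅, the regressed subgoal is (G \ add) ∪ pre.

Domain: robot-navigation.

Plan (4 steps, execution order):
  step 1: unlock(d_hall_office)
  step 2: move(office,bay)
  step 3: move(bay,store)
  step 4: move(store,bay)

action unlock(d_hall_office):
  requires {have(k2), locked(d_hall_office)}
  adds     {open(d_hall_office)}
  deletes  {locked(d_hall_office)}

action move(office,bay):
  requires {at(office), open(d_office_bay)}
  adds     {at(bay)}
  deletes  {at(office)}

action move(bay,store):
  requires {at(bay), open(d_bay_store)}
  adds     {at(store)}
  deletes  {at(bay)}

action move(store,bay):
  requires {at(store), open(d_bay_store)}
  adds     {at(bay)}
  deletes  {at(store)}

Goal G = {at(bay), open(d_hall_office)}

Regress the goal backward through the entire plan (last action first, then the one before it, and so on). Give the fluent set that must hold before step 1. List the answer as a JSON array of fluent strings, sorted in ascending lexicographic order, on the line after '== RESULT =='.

Work backward from the goal:
  through step 4 (move(store,bay)): drop {at(bay)}, keep {open(d_hall_office)}, require {at(store), open(d_bay_store)}
    → {at(store), open(d_bay_store), open(d_hall_office)}
  through step 3 (move(bay,store)): drop {at(store)}, keep {open(d_bay_store), open(d_hall_office)}, require {at(bay), open(d_bay_store)}
    → {at(bay), open(d_bay_store), open(d_hall_office)}
  through step 2 (move(office,bay)): drop {at(bay)}, keep {open(d_bay_store), open(d_hall_office)}, require {at(office), open(d_office_bay)}
    → {at(office), open(d_bay_store), open(d_hall_office), open(d_office_bay)}
  through step 1 (unlock(d_hall_office)): drop {open(d_hall_office)}, keep {at(office), open(d_bay_store), open(d_office_bay)}, require {have(k2), locked(d_hall_office)}
    → {at(office), have(k2), locked(d_hall_office), open(d_bay_store), open(d_office_bay)}

== RESULT ==
["at(office)", "have(k2)", "locked(d_hall_office)", "open(d_bay_store)", "open(d_office_bay)"]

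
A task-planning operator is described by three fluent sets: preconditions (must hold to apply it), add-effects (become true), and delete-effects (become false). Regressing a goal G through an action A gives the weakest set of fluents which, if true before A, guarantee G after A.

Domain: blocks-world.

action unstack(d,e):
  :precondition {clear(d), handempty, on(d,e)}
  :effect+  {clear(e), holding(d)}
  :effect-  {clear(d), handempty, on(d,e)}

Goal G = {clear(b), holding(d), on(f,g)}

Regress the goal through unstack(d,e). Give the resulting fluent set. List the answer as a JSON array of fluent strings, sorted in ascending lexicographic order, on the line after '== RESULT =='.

Regress:
  G ∩ del = {}  (empty — regression defined)
  G \ add = {clear(b), holding(d), on(f,g)} \ {clear(e), holding(d)} = {clear(b), on(f,g)}
  ∪ pre   = {clear(b), on(f,g)} ∪ {clear(d), handempty, on(d,e)}
          = {clear(b), clear(d), handempty, on(d,e), on(f,g)}

== RESULT ==
["clear(b)", "clear(d)", "handempty", "on(d,e)", "on(f,g)"]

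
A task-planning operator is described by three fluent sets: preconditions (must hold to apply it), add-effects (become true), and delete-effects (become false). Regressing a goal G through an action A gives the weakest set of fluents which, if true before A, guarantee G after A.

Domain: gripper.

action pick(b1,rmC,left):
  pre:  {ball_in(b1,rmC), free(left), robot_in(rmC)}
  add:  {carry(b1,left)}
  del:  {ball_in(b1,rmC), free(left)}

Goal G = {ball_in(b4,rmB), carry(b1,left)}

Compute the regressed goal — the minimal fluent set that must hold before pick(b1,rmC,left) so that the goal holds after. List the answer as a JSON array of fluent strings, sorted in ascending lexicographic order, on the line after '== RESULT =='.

Compute (G \ add) ∪ pre:
  G ∩ del = {}  (empty — regression defined)
  G \ add = {ball_in(b4,rmB), carry(b1,left)} \ {carry(b1,left)} = {ball_in(b4,rmB)}
  ∪ pre   = {ball_in(b4,rmB)} ∪ {ball_in(b1,rmC), free(left), robot_in(rmC)}
          = {ball_in(b1,rmC), ball_in(b4,rmB), free(left), robot_in(rmC)}

== RESULT ==
["ball_in(b1,rmC)", "ball_in(b4,rmB)", "free(left)", "robot_in(rmC)"]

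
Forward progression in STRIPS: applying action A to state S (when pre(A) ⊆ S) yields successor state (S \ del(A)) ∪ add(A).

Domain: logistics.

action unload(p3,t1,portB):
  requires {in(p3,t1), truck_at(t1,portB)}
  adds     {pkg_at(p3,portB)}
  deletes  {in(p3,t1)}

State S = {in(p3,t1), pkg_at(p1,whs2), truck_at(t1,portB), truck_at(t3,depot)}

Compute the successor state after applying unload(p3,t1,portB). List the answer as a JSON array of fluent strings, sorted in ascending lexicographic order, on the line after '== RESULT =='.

Compute (S \ del) ∪ add:
  pre ⊆ S: {in(p3,t1), truck_at(t1,portB)} ⊆ S  — applicable
  S \ del = {pkg_at(p1,whs2), truck_at(t1,portB), truck_at(t3,depot)}
  ∪ add   = {pkg_at(p1,whs2), pkg_at(p3,portB), truck_at(t1,portB), truck_at(t3,depot)}

== RESULT ==
["pkg_at(p1,whs2)", "pkg_at(p3,portB)", "truck_at(t1,portB)", "truck_at(t3,depot)"]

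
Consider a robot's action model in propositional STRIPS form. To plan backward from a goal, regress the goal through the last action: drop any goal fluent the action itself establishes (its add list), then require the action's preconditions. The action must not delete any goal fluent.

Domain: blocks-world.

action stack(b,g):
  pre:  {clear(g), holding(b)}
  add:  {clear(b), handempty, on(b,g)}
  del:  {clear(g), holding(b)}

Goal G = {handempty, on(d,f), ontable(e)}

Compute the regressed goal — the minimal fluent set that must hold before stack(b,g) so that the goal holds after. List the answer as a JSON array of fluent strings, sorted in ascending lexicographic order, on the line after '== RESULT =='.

Compute (G \ add) ∪ pre:
  G ∩ del = {}  (empty — regression defined)
  G \ add = {handempty, on(d,f), ontable(e)} \ {clear(b), handempty, on(b,g)} = {on(d,f), ontable(e)}
  ∪ pre   = {on(d,f), ontable(e)} ∪ {clear(g), holding(b)}
          = {clear(g), holding(b), on(d,f), ontable(e)}

== RESULT ==
["clear(g)", "holding(b)", "on(d,f)", "ontable(e)"]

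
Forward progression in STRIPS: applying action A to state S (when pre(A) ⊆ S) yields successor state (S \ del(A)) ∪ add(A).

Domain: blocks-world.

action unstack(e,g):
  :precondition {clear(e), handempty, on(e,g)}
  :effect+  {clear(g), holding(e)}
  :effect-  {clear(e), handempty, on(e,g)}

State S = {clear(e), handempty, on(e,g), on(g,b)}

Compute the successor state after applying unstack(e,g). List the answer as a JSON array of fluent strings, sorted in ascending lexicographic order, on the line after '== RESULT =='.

Compute (S \ del) ∪ add:
  pre ⊆ S: {clear(e), handempty, on(e,g)} ⊆ S  — applicable
  S \ del = {on(g,b)}
  ∪ add   = {clear(g), holding(e), on(g,b)}

== RESULT ==
["clear(g)", "holding(e)", "on(g,b)"]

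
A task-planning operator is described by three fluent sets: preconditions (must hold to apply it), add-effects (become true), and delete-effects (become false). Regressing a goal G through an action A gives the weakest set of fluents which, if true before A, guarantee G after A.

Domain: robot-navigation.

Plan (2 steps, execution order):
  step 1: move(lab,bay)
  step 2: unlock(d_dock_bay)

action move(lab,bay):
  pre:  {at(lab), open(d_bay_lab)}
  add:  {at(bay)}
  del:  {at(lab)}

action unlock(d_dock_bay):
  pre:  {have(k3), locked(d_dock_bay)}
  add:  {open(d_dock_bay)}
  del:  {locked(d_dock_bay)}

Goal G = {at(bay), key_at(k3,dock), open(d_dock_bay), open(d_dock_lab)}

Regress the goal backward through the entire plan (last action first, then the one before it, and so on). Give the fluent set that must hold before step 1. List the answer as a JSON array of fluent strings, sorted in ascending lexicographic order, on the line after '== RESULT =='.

Regress step by step:
  through step 2 (unlock(d_dock_bay)): drop {open(d_dock_bay)}, keep {at(bay), key_at(k3,dock), open(d_dock_lab)}, require {have(k3), locked(d_dock_bay)}
    → {at(bay), have(k3), key_at(k3,dock), locked(d_dock_bay), open(d_dock_lab)}
  through step 1 (move(lab,bay)): drop {at(bay)}, keep {have(k3), key_at(k3,dock), locked(d_dock_bay), open(d_dock_lab)}, require {at(lab), open(d_bay_lab)}
    → {at(lab), have(k3), key_at(k3,dock), locked(d_dock_bay), open(d_bay_lab), open(d_dock_lab)}

== RESULT ==
["at(lab)", "have(k3)", "key_at(k3,dock)", "locked(d_dock_bay)", "open(d_bay_lab)", "open(d_dock_lab)"]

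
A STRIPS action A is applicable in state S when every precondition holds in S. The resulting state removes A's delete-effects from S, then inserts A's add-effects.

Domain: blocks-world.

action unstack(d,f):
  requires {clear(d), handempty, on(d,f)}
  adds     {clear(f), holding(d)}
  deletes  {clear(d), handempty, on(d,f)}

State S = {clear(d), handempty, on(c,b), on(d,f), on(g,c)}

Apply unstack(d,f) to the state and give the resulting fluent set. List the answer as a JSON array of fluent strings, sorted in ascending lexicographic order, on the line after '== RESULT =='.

Progress:
  pre ⊆ S: {clear(d), handempty, on(d,f)} ⊆ S  — applicable
  S \ del = {on(c,b), on(g,c)}
  ∪ add   = {clear(f), holding(d), on(c,b), on(g,c)}

== RESULT ==
["clear(f)", "holding(d)", "on(c,b)", "on(g,c)"]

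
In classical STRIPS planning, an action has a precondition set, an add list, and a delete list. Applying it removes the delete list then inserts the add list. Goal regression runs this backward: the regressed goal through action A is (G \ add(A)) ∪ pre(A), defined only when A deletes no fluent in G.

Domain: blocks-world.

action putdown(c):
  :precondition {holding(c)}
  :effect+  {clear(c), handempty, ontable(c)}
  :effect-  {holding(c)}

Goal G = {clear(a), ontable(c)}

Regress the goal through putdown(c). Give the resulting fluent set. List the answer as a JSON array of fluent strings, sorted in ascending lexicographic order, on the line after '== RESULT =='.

Regress:
  G ∩ del = {}  (empty — regression defined)
  G \ add = {clear(a), ontable(c)} \ {clear(c), handempty, ontable(c)} = {clear(a)}
  ∪ pre   = {clear(a)} ∪ {holding(c)}
          = {clear(a), holding(c)}

== RESULT ==
["clear(a)", "holding(c)"]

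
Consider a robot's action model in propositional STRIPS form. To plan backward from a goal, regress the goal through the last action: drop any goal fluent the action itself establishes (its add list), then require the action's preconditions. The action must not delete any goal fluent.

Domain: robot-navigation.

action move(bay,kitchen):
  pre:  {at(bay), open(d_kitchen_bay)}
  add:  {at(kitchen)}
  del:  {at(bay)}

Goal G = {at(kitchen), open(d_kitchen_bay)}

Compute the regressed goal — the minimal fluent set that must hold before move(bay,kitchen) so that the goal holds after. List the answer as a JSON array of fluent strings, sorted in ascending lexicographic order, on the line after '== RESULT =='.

Compute (G \ add) ∪ pre:
  G ∩ del = {}  (empty — regression defined)
  G \ add = {at(kitchen), open(d_kitchen_bay)} \ {at(kitchen)} = {open(d_kitchen_bay)}
  ∪ pre   = {open(d_kitchen_bay)} ∪ {at(bay), open(d_kitchen_bay)}
          = {at(bay), open(d_kitchen_bay)}

== RESULT ==
["at(bay)", "open(d_kitchen_bay)"]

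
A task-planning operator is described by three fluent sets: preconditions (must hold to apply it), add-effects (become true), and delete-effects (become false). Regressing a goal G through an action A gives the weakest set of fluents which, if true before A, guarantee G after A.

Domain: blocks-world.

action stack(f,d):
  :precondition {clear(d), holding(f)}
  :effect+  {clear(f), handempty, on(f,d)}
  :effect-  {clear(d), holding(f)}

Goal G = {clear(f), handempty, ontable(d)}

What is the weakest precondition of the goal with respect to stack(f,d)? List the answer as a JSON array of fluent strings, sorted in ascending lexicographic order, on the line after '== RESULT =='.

Regress:
  G ∩ del = {}  (empty — regression defined)
  G \ add = {clear(f), handempty, ontable(d)} \ {clear(f), handempty, on(f,d)} = {ontable(d)}
  ∪ pre   = {ontable(d)} ∪ {clear(d), holding(f)}
          = {clear(d), holding(f), ontable(d)}

== RESULT ==
["clear(d)", "holding(f)", "ontable(d)"]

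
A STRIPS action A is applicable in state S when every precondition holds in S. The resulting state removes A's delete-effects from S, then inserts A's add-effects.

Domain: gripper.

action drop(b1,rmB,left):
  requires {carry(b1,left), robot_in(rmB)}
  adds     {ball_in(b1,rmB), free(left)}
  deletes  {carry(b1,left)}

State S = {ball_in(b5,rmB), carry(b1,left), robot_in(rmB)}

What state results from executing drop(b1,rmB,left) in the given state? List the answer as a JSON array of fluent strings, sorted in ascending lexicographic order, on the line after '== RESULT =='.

Progress:
  pre ⊆ S: {carry(b1,left), robot_in(rmB)} ⊆ S  — applicable
  S \ del = {ball_in(b5,rmB), robot_in(rmB)}
  ∪ add   = {ball_in(b1,rmB), ball_in(b5,rmB), free(left), robot_in(rmB)}

== RESULT ==
["ball_in(b1,rmB)", "ball_in(b5,rmB)", "free(left)", "robot_in(rmB)"]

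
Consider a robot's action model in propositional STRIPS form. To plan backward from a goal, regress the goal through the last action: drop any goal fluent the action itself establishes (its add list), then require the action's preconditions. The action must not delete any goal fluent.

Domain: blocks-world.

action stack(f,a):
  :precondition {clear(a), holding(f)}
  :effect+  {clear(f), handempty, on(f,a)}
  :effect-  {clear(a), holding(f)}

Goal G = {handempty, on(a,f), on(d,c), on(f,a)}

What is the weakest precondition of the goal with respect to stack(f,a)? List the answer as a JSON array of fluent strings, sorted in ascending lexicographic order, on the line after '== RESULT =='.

Compute (G \ add) ∪ pre:
  G ∩ del = {}  (empty — regression defined)
  G \ add = {handempty, on(a,f), on(d,c), on(f,a)} \ {clear(f), handempty, on(f,a)} = {on(a,f), on(d,c)}
  ∪ pre   = {on(a,f), on(d,c)} ∪ {clear(a), holding(f)}
          = {clear(a), holding(f), on(a,f), on(d,c)}

== RESULT ==
["clear(a)", "holding(f)", "on(a,f)", "on(d,c)"]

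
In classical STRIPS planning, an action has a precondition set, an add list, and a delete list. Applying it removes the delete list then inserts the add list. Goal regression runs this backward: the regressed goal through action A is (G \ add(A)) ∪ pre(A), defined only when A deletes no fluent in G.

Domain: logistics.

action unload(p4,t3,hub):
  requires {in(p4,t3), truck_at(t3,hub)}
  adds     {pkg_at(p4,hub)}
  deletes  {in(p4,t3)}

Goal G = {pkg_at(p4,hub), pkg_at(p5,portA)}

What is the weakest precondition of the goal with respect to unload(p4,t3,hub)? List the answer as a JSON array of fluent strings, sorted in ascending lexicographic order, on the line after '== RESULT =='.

Regress:
  G ∩ del = {}  (empty — regression defined)
  G \ add = {pkg_at(p4,hub), pkg_at(p5,portA)} \ {pkg_at(p4,hub)} = {pkg_at(p5,portA)}
  ∪ pre   = {pkg_at(p5,portA)} ∪ {in(p4,t3), truck_at(t3,hub)}
          = {in(p4,t3), pkg_at(p5,portA), truck_at(t3,hub)}

== RESULT ==
["in(p4,t3)", "pkg_at(p5,portA)", "truck_at(t3,hub)"]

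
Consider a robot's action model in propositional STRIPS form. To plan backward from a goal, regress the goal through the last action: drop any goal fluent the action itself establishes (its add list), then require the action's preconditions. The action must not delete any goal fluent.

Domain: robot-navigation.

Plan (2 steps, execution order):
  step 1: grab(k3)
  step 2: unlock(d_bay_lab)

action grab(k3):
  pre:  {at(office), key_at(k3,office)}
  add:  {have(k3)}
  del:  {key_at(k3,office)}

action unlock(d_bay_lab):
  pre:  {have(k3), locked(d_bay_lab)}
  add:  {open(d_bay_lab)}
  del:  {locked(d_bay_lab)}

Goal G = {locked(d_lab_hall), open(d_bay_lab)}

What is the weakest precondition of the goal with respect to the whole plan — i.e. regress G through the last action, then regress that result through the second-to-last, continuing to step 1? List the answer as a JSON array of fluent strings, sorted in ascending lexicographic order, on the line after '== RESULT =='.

Work backward from the goal:
  through step 2 (unlock(d_bay_lab)): drop {open(d_bay_lab)}, keep {locked(d_lab_hall)}, require {have(k3), locked(d_bay_lab)}
    → {have(k3), locked(d_bay_lab), locked(d_lab_hall)}
  through step 1 (grab(k3)): drop {have(k3)}, keep {locked(d_bay_lab), locked(d_lab_hall)}, require {at(office), key_at(k3,office)}
    → {at(office), key_at(k3,office), locked(d_bay_lab), locked(d_lab_hall)}

== RESULT ==
["at(office)", "key_at(k3,office)", "locked(d_bay_lab)", "locked(d_lab_hall)"]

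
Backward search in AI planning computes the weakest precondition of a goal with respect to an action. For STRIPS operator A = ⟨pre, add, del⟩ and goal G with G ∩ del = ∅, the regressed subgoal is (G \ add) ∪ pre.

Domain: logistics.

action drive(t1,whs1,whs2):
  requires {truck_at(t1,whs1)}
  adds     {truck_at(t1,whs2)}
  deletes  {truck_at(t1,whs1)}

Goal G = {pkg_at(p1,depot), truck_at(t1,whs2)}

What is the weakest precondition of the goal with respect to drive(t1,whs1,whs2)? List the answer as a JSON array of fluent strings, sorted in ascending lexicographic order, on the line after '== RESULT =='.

Compute (G \ add) ∪ pre:
  G ∩ del = {}  (empty — regression defined)
  G \ add = {pkg_at(p1,depot), truck_at(t1,whs2)} \ {truck_at(t1,whs2)} = {pkg_at(p1,depot)}
  ∪ pre   = {pkg_at(p1,depot)} ∪ {truck_at(t1,whs1)}
          = {pkg_at(p1,depot), truck_at(t1,whs1)}

== RESULT ==
["pkg_at(p1,depot)", "truck_at(t1,whs1)"]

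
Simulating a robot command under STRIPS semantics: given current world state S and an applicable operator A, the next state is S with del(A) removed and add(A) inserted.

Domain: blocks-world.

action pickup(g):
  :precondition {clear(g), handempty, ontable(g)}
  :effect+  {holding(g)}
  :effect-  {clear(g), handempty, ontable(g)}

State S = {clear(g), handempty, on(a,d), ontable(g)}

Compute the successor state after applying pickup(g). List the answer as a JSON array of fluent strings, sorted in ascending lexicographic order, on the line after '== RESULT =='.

Compute (S \ del) ∪ add:
  pre ⊆ S: {clear(g), handempty, ontable(g)} ⊆ S  — applicable
  S \ del = {on(a,d)}
  ∪ add   = {holding(g), on(a,d)}

== RESULT ==
["holding(g)", "on(a,d)"]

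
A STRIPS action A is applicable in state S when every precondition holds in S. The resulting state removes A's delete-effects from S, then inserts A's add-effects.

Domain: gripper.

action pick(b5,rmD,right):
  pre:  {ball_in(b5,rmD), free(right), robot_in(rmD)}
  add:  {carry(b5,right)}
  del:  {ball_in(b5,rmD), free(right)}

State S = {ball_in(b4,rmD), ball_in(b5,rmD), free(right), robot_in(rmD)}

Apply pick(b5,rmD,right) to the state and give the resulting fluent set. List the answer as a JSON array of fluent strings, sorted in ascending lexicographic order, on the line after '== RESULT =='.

Compute (S \ del) ∪ add:
  pre ⊆ S: {ball_in(b5,rmD), free(right), robot_in(rmD)} ⊆ S  — applicable
  S \ del = {ball_in(b4,rmD), robot_in(rmD)}
  ∪ add   = {ball_in(b4,rmD), carry(b5,right), robot_in(rmD)}

== RESULT ==
["ball_in(b4,rmD)", "carry(b5,right)", "robot_in(rmD)"]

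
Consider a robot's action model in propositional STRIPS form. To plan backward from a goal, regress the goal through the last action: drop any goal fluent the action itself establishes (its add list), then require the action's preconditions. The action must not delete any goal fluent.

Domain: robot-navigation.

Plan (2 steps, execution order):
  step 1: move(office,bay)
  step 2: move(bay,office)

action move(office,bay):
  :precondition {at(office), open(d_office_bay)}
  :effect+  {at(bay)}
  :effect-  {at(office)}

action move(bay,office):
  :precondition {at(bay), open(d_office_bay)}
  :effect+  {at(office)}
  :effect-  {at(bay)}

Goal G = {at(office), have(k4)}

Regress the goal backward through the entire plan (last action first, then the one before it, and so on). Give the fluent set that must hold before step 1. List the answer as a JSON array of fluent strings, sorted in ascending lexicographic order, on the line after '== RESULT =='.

Regress step by step:
  through step 2 (move(bay,office)): drop {at(office)}, keep {have(k4)}, require {at(bay), open(d_office_bay)}
    → {at(bay), have(k4), open(d_office_bay)}
  through step 1 (move(office,bay)): drop {at(bay)}, keep {have(k4), open(d_office_bay)}, require {at(office), open(d_office_bay)}
    → {at(office), have(k4), open(d_office_bay)}

== RESULT ==
["at(office)", "have(k4)", "open(d_office_bay)"]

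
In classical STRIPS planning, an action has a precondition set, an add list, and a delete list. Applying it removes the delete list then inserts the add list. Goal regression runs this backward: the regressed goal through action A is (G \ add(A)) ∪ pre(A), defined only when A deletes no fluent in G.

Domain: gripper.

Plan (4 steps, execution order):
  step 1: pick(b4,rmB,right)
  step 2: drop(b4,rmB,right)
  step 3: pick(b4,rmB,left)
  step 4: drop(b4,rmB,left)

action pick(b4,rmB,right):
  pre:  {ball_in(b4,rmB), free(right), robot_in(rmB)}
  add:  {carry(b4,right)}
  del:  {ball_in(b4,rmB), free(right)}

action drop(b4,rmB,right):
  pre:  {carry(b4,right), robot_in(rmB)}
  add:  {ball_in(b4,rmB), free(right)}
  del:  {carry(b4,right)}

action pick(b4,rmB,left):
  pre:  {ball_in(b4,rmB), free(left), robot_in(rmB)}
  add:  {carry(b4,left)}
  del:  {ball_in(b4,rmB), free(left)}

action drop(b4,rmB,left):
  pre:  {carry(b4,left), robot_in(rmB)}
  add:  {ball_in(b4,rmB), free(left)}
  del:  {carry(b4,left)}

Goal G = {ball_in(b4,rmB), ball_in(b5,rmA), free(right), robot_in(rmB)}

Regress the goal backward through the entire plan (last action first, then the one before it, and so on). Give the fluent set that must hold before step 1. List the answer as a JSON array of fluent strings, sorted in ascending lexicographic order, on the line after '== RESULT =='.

Regress step by step:
  through step 4 (drop(b4,rmB,left)): drop {ball_in(b4,rmB)}, keep {ball_in(b5,rmA), free(right), robot_in(rmB)}, require {carry(b4,left), robot_in(rmB)}
    → {ball_in(b5,rmA), carry(b4,left), free(right), robot_in(rmB)}
  through step 3 (pick(b4,rmB,left)): drop {carry(b4,left)}, keep {ball_in(b5,rmA), free(right), robot_in(rmB)}, require {ball_in(b4,rmB), free(left), robot_in(rmB)}
    → {ball_in(b4,rmB), ball_in(b5,rmA), free(left), free(right), robot_in(rmB)}
  through step 2 (drop(b4,rmB,right)): drop {ball_in(b4,rmB), free(right)}, keep {ball_in(b5,rmA), free(left), robot_in(rmB)}, require {carry(b4,right), robot_in(rmB)}
    → {ball_in(b5,rmA), carry(b4,right), free(left), robot_in(rmB)}
  through step 1 (pick(b4,rmB,right)): drop {carry(b4,right)}, keep {ball_in(b5,rmA), free(left), robot_in(rmB)}, require {ball_in(b4,rmB), free(right), robot_in(rmB)}
    → {ball_in(b4,rmB), ball_in(b5,rmA), free(left), free(right), robot_in(rmB)}

== RESULT ==
["ball_in(b4,rmB)", "ball_in(b5,rmA)", "free(left)", "free(right)", "robot_in(rmB)"]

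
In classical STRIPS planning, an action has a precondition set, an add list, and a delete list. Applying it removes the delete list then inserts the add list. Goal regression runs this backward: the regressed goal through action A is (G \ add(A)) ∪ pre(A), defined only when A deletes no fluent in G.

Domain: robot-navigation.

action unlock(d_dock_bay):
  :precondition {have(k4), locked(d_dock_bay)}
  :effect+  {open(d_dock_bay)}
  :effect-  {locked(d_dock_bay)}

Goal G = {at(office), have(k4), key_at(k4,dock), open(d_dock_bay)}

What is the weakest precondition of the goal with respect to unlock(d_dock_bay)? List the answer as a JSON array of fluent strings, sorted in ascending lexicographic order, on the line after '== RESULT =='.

Compute (G \ add) ∪ pre:
  G ∩ del = {}  (empty — regression defined)
  G \ add = {at(office), have(k4), key_at(k4,dock), open(d_dock_bay)} \ {open(d_dock_bay)} = {at(office), have(k4), key_at(k4,dock)}
  ∪ pre   = {at(office), have(k4), key_at(k4,dock)} ∪ {have(k4), locked(d_dock_bay)}
          = {at(office), have(k4), key_at(k4,dock), locked(d_dock_bay)}

== RESULT ==
["at(office)", "have(k4)", "key_at(k4,dock)", "locked(d_dock_bay)"]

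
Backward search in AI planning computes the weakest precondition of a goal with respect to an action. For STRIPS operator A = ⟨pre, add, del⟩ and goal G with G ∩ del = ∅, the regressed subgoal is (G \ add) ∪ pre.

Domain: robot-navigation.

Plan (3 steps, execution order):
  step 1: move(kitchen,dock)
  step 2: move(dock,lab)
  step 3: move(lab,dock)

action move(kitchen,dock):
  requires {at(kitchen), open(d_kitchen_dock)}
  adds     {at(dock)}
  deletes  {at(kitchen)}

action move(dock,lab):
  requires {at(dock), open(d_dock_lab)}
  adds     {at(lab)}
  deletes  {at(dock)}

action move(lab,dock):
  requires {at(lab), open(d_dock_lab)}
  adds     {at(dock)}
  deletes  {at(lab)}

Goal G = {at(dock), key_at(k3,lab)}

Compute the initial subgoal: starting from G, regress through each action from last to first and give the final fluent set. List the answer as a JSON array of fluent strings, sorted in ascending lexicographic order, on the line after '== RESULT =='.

Work backward from the goal:
  through step 3 (move(lab,dock)): drop {at(dock)}, keep {key_at(k3,lab)}, require {at(lab), open(d_dock_lab)}
    → {at(lab), key_at(k3,lab), open(d_dock_lab)}
  through step 2 (move(dock,lab)): drop {at(lab)}, keep {key_at(k3,lab), open(d_dock_lab)}, require {at(dock), open(d_dock_lab)}
    → {at(dock), key_at(k3,lab), open(d_dock_lab)}
  through step 1 (move(kitchen,dock)): drop {at(dock)}, keep {key_at(k3,lab), open(d_dock_lab)}, require {at(kitchen), open(d_kitchen_dock)}
    → {at(kitchen), key_at(k3,lab), open(d_dock_lab), open(d_kitchen_dock)}

== RESULT ==
["at(kitchen)", "key_at(k3,lab)", "open(d_dock_lab)", "open(d_kitchen_dock)"]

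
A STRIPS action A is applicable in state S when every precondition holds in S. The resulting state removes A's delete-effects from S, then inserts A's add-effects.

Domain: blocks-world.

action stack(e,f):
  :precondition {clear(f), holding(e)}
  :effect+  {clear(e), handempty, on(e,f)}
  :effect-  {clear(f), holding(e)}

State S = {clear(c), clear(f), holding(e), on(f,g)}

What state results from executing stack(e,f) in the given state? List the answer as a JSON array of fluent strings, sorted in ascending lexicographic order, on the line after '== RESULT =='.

Progress:
  pre ⊆ S: {clear(f), holding(e)} ⊆ S  — applicable
  S \ del = {clear(c), on(f,g)}
  ∪ add   = {clear(c), clear(e), handempty, on(e,f), on(f,g)}

== RESULT ==
["clear(c)", "clear(e)", "handempty", "on(e,f)", "on(f,g)"]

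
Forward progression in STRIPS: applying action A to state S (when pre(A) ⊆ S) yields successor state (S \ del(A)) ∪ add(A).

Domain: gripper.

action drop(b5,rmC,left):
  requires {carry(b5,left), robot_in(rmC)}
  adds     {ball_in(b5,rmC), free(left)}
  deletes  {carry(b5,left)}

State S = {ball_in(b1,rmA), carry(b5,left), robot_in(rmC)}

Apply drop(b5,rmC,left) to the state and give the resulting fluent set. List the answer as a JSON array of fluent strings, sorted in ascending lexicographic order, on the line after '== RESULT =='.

Compute (S \ del) ∪ add:
  pre ⊆ S: {carry(b5,left), robot_in(rmC)} ⊆ S  — applicable
  S \ del = {ball_in(b1,rmA), robot_in(rmC)}
  ∪ add   = {ball_in(b1,rmA), ball_in(b5,rmC), free(left), robot_in(rmC)}

== RESULT ==
["ball_in(b1,rmA)", "ball_in(b5,rmC)", "free(left)", "robot_in(rmC)"]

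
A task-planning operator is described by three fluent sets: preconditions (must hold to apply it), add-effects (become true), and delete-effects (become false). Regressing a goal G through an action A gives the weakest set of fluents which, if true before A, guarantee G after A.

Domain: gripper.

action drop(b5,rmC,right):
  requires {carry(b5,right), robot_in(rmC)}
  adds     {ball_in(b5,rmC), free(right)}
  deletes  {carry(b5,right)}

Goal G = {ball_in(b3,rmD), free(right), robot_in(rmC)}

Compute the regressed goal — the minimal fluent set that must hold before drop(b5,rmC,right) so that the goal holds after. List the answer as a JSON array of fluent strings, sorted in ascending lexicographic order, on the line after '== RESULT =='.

Regress:
  G ∩ del = {}  (empty — regression defined)
  G \ add = {ball_in(b3,rmD), free(right), robot_in(rmC)} \ {ball_in(b5,rmC), free(right)} = {ball_in(b3,rmD), robot_in(rmC)}
  ∪ pre   = {ball_in(b3,rmD), robot_in(rmC)} ∪ {carry(b5,right), robot_in(rmC)}
          = {ball_in(b3,rmD), carry(b5,right), robot_in(rmC)}

== RESULT ==
["ball_in(b3,rmD)", "carry(b5,right)", "robot_in(rmC)"]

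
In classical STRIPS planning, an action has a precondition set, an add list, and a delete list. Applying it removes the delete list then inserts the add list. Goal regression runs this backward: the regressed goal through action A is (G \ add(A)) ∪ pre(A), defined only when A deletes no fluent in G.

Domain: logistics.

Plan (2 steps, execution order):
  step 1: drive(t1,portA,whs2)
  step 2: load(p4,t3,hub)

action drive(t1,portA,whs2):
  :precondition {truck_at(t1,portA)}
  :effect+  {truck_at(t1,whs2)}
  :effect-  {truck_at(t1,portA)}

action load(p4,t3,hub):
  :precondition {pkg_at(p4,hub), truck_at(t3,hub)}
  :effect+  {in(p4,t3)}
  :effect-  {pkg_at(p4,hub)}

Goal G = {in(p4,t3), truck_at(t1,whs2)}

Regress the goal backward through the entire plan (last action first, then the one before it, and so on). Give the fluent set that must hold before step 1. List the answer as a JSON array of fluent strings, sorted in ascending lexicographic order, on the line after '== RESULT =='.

Work backward from the goal:
  through step 2 (load(p4,t3,hub)): drop {in(p4,t3)}, keep {truck_at(t1,whs2)}, require {pkg_at(p4,hub), truck_at(t3,hub)}
    → {pkg_at(p4,hub), truck_at(t1,whs2), truck_at(t3,hub)}
  through step 1 (drive(t1,portA,whs2)): drop {truck_at(t1,whs2)}, keep {pkg_at(p4,hub), truck_at(t3,hub)}, require {truck_at(t1,portA)}
    → {pkg_at(p4,hub), truck_at(t1,portA), truck_at(t3,hub)}

== RESULT ==
["pkg_at(p4,hub)", "truck_at(t1,portA)", "truck_at(t3,hub)"]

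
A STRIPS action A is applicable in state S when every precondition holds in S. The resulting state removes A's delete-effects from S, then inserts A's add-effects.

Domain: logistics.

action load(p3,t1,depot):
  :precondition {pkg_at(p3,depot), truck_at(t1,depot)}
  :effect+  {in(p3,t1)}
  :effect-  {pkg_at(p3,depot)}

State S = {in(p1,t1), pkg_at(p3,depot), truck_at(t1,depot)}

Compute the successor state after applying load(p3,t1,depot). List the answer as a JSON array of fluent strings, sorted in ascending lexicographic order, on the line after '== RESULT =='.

Progress:
  pre ⊆ S: {pkg_at(p3,depot), truck_at(t1,depot)} ⊆ S  — applicable
  S \ del = {in(p1,t1), truck_at(t1,depot)}
  ∪ add   = {in(p1,t1), in(p3,t1), truck_at(t1,depot)}

== RESULT ==
["in(p1,t1)", "in(p3,t1)", "truck_at(t1,depot)"]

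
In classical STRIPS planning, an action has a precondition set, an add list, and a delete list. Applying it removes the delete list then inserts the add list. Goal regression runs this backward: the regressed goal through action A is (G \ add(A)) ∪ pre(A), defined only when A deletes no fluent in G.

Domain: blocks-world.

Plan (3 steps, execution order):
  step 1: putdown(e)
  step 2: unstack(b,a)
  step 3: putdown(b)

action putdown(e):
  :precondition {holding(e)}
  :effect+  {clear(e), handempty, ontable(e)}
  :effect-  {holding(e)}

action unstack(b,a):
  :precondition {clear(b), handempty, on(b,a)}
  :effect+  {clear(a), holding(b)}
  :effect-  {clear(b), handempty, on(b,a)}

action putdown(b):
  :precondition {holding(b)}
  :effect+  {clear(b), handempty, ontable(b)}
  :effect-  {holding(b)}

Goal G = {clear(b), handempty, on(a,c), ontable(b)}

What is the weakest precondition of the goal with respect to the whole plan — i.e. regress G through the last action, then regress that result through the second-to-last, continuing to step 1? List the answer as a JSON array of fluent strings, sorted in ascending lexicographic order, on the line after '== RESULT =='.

Work backward from the goal:
  through step 3 (putdown(b)): drop {clear(b), handempty, ontable(b)}, keep {on(a,c)}, require {holding(b)}
    → {holding(b), on(a,c)}
  through step 2 (unstack(b,a)): drop {holding(b)}, keep {on(a,c)}, require {clear(b), handempty, on(b,a)}
    → {clear(b), handempty, on(a,c), on(b,a)}
  through step 1 (putdown(e)): drop {handempty}, keep {clear(b), on(a,c), on(b,a)}, require {holding(e)}
    → {clear(b), holding(e), on(a,c), on(b,a)}

== RESULT ==
["clear(b)", "holding(e)", "on(a,c)", "on(b,a)"]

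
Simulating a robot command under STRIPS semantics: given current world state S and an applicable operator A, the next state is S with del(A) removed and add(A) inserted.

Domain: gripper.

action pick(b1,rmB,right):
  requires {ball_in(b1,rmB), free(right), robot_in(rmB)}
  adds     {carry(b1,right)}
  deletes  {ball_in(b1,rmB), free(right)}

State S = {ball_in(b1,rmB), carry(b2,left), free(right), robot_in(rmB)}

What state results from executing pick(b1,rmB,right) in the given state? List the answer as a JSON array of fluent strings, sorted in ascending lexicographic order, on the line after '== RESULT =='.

Compute (S \ del) ∪ add:
  pre ⊆ S: {ball_in(b1,rmB), free(right), robot_in(rmB)} ⊆ S  — applicable
  S \ del = {carry(b2,left), robot_in(rmB)}
  ∪ add   = {carry(b1,right), carry(b2,left), robot_in(rmB)}

== RESULT ==
["carry(b1,right)", "carry(b2,left)", "robot_in(rmB)"]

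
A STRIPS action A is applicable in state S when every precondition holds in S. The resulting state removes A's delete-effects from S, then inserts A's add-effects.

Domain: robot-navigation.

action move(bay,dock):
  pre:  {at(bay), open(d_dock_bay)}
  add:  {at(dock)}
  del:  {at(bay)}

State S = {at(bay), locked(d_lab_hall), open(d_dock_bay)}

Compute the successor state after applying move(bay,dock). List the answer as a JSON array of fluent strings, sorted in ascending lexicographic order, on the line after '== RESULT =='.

Compute (S \ del) ∪ add:
  pre ⊆ S: {at(bay), open(d_dock_bay)} ⊆ S  — applicable
  S \ del = {locked(d_lab_hall), open(d_dock_bay)}
  ∪ add   = {at(dock), locked(d_lab_hall), open(d_dock_bay)}

== RESULT ==
["at(dock)", "locked(d_lab_hall)", "open(d_dock_bay)"]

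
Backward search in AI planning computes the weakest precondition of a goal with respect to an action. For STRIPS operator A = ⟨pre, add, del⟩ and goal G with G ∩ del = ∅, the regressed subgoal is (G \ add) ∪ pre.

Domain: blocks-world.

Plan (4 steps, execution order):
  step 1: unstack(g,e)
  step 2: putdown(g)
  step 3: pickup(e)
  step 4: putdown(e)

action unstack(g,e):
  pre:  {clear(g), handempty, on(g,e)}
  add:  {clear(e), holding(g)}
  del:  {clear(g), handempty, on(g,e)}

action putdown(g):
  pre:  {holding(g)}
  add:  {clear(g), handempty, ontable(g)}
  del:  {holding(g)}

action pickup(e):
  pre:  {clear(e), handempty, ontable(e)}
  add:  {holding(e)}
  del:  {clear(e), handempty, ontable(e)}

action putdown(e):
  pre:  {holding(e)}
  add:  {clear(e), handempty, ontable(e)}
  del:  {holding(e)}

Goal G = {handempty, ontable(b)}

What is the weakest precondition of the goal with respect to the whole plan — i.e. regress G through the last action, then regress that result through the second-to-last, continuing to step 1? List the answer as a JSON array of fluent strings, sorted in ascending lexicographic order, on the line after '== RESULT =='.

Work backward from the goal:
  through step 4 (putdown(e)): drop {handempty}, keep {ontable(b)}, require {holding(e)}
    → {holding(e), ontable(b)}
  through step 3 (pickup(e)): drop {holding(e)}, keep {ontable(b)}, require {clear(e), handempty, ontable(e)}
    → {clear(e), handempty, ontable(b), ontable(e)}
  through step 2 (putdown(g)): drop {handempty}, keep {clear(e), ontable(b), ontable(e)}, require {holding(g)}
    → {clear(e), holding(g), ontable(b), ontable(e)}
  through step 1 (unstack(g,e)): drop {clear(e), holding(g)}, keep {ontable(b), ontable(e)}, require {clear(g), handempty, on(g,e)}
    → {clear(g), handempty, on(g,e), ontable(b), ontable(e)}

== RESULT ==
["clear(g)", "handempty", "on(g,e)", "ontable(b)", "ontable(e)"]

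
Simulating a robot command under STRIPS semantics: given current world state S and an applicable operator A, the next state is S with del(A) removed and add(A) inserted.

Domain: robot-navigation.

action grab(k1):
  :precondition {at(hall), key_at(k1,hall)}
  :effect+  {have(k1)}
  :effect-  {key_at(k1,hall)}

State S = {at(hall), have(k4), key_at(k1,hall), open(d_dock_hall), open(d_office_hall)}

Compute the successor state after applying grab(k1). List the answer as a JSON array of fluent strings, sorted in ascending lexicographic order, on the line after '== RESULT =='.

Progress:
  pre ⊆ S: {at(hall), key_at(k1,hall)} ⊆ S  — applicable
  S \ del = {at(hall), have(k4), open(d_dock_hall), open(d_office_hall)}
  ∪ add   = {at(hall), have(k1), have(k4), open(d_dock_hall), open(d_office_hall)}

== RESULT ==
["at(hall)", "have(k1)", "have(k4)", "open(d_dock_hall)", "open(d_office_hall)"]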